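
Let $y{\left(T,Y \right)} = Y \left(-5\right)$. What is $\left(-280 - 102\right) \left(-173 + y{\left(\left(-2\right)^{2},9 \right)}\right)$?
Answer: $83276$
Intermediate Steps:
$y{\left(T,Y \right)} = - 5 Y$
$\left(-280 - 102\right) \left(-173 + y{\left(\left(-2\right)^{2},9 \right)}\right) = \left(-280 - 102\right) \left(-173 - 45\right) = - 382 \left(-173 - 45\right) = \left(-382\right) \left(-218\right) = 83276$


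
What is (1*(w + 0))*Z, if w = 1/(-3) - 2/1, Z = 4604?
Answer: -32228/3 ≈ -10743.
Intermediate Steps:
w = -7/3 (w = 1*(-⅓) - 2*1 = -⅓ - 2 = -7/3 ≈ -2.3333)
(1*(w + 0))*Z = (1*(-7/3 + 0))*4604 = (1*(-7/3))*4604 = -7/3*4604 = -32228/3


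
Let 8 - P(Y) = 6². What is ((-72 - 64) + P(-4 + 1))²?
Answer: 26896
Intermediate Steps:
P(Y) = -28 (P(Y) = 8 - 1*6² = 8 - 1*36 = 8 - 36 = -28)
((-72 - 64) + P(-4 + 1))² = ((-72 - 64) - 28)² = (-136 - 28)² = (-164)² = 26896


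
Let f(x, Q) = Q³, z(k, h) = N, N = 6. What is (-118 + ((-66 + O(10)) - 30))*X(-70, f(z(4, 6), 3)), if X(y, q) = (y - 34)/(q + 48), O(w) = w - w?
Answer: 22256/75 ≈ 296.75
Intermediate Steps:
z(k, h) = 6
O(w) = 0
X(y, q) = (-34 + y)/(48 + q)
(-118 + ((-66 + O(10)) - 30))*X(-70, f(z(4, 6), 3)) = (-118 + ((-66 + 0) - 30))*((-34 - 70)/(48 + 3³)) = (-118 + (-66 - 30))*(-104/(48 + 27)) = (-118 - 96)*(-104/75) = -214*(-104)/75 = -214*(-104/75) = 22256/75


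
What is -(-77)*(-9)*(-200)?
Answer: 138600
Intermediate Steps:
-(-77)*(-9)*(-200) = -77*9*(-200) = -693*(-200) = 138600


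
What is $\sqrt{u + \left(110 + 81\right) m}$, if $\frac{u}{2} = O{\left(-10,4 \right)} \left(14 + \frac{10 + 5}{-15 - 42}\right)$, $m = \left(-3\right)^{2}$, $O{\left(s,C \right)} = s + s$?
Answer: $\frac{3 \sqrt{46911}}{19} \approx 34.198$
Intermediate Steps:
$O{\left(s,C \right)} = 2 s$
$m = 9$
$u = - \frac{10440}{19}$ ($u = 2 \cdot 2 \left(-10\right) \left(14 + \frac{10 + 5}{-15 - 42}\right) = 2 \left(- 20 \left(14 + \frac{15}{-57}\right)\right) = 2 \left(- 20 \left(14 + 15 \left(- \frac{1}{57}\right)\right)\right) = 2 \left(- 20 \left(14 - \frac{5}{19}\right)\right) = 2 \left(\left(-20\right) \frac{261}{19}\right) = 2 \left(- \frac{5220}{19}\right) = - \frac{10440}{19} \approx -549.47$)
$\sqrt{u + \left(110 + 81\right) m} = \sqrt{- \frac{10440}{19} + \left(110 + 81\right) 9} = \sqrt{- \frac{10440}{19} + 191 \cdot 9} = \sqrt{- \frac{10440}{19} + 1719} = \sqrt{\frac{22221}{19}} = \frac{3 \sqrt{46911}}{19}$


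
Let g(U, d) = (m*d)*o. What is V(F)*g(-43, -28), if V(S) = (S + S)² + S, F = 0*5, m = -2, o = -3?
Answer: 0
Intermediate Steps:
F = 0
V(S) = S + 4*S² (V(S) = (2*S)² + S = 4*S² + S = S + 4*S²)
g(U, d) = 6*d (g(U, d) = -2*d*(-3) = 6*d)
V(F)*g(-43, -28) = (0*(1 + 4*0))*(6*(-28)) = (0*(1 + 0))*(-168) = (0*1)*(-168) = 0*(-168) = 0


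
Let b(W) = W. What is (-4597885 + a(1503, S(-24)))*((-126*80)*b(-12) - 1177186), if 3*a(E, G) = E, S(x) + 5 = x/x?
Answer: 4855876512784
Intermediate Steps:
S(x) = -4 (S(x) = -5 + x/x = -5 + 1 = -4)
a(E, G) = E/3
(-4597885 + a(1503, S(-24)))*((-126*80)*b(-12) - 1177186) = (-4597885 + (⅓)*1503)*(-126*80*(-12) - 1177186) = (-4597885 + 501)*(-10080*(-12) - 1177186) = -4597384*(120960 - 1177186) = -4597384*(-1056226) = 4855876512784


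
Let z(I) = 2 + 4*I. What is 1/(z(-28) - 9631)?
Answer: -1/9741 ≈ -0.00010266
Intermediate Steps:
1/(z(-28) - 9631) = 1/((2 + 4*(-28)) - 9631) = 1/((2 - 112) - 9631) = 1/(-110 - 9631) = 1/(-9741) = -1/9741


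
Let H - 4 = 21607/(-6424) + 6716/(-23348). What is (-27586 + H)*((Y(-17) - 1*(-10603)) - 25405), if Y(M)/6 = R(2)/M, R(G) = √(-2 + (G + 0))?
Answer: 7655417299776171/18748444 ≈ 4.0832e+8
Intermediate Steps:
H = 13081597/37496888 (H = 4 + (21607/(-6424) + 6716/(-23348)) = 4 + (21607*(-1/6424) + 6716*(-1/23348)) = 4 + (-21607/6424 - 1679/5837) = 4 - 136905955/37496888 = 13081597/37496888 ≈ 0.34887)
R(G) = √(-2 + G)
Y(M) = 0 (Y(M) = 6*(√(-2 + 2)/M) = 6*(√0/M) = 6*(0/M) = 6*0 = 0)
(-27586 + H)*((Y(-17) - 1*(-10603)) - 25405) = (-27586 + 13081597/37496888)*((0 - 1*(-10603)) - 25405) = -1034376070771*((0 + 10603) - 25405)/37496888 = -1034376070771*(10603 - 25405)/37496888 = -1034376070771/37496888*(-14802) = 7655417299776171/18748444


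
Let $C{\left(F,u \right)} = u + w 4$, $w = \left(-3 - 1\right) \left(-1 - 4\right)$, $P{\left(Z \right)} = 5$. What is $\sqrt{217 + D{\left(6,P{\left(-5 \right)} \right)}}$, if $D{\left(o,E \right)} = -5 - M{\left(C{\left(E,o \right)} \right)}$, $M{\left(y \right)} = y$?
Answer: $3 \sqrt{14} \approx 11.225$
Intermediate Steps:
$w = 20$ ($w = \left(-4\right) \left(-5\right) = 20$)
$C{\left(F,u \right)} = 80 + u$ ($C{\left(F,u \right)} = u + 20 \cdot 4 = u + 80 = 80 + u$)
$D{\left(o,E \right)} = -85 - o$ ($D{\left(o,E \right)} = -5 - \left(80 + o\right) = -85 - o$)
$\sqrt{217 + D{\left(6,P{\left(-5 \right)} \right)}} = \sqrt{217 - 91} = \sqrt{126} = 3 \sqrt{14}$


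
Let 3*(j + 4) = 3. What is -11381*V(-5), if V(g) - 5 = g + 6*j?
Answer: 204858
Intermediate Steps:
j = -3 (j = -4 + (⅓)*3 = -4 + 1 = -3)
V(g) = -13 + g (V(g) = 5 + (g + 6*(-3)) = 5 + (g - 18) = 5 + (-18 + g) = -13 + g)
-11381*V(-5) = -11381*(-13 - 5) = -11381*(-18) = 204858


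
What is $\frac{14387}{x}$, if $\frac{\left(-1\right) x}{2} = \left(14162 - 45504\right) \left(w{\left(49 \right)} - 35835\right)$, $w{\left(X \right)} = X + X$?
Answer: $- \frac{14387}{2240138108} \approx -6.4224 \cdot 10^{-6}$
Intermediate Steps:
$w{\left(X \right)} = 2 X$
$x = -2240138108$ ($x = - 2 \left(14162 - 45504\right) \left(2 \cdot 49 - 35835\right) = - 2 \left(- 31342 \left(98 - 35835\right)\right) = - 2 \left(\left(-31342\right) \left(-35737\right)\right) = \left(-2\right) 1120069054 = -2240138108$)
$\frac{14387}{x} = \frac{14387}{-2240138108} = 14387 \left(- \frac{1}{2240138108}\right) = - \frac{14387}{2240138108}$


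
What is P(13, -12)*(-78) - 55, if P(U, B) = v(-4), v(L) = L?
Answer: 257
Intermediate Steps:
P(U, B) = -4
P(13, -12)*(-78) - 55 = -4*(-78) - 55 = 312 - 55 = 257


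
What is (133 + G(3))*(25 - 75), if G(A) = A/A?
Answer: -6700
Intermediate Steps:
G(A) = 1
(133 + G(3))*(25 - 75) = (133 + 1)*(25 - 75) = 134*(-50) = -6700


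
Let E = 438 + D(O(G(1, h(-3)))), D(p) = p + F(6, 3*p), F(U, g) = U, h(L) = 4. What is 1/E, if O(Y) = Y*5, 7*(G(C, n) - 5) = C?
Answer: 7/3288 ≈ 0.0021290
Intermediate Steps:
G(C, n) = 5 + C/7
O(Y) = 5*Y
D(p) = 6 + p (D(p) = p + 6 = 6 + p)
E = 3288/7 (E = 438 + (6 + 5*(5 + (⅐)*1)) = 438 + (6 + 5*(5 + ⅐)) = 438 + (6 + 5*(36/7)) = 438 + (6 + 180/7) = 438 + 222/7 = 3288/7 ≈ 469.71)
1/E = 1/(3288/7) = 7/3288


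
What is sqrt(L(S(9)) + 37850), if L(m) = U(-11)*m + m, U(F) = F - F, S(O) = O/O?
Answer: sqrt(37851) ≈ 194.55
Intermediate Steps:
S(O) = 1
U(F) = 0
L(m) = m (L(m) = 0*m + m = 0 + m = m)
sqrt(L(S(9)) + 37850) = sqrt(1 + 37850) = sqrt(37851)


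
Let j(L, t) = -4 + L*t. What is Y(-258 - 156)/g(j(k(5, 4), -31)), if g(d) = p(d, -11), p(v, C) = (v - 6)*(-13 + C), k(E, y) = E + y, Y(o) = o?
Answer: -69/1156 ≈ -0.059689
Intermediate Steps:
p(v, C) = (-13 + C)*(-6 + v) (p(v, C) = (-6 + v)*(-13 + C) = (-13 + C)*(-6 + v))
g(d) = 144 - 24*d (g(d) = 78 - 13*d - 6*(-11) - 11*d = 78 - 13*d + 66 - 11*d = 144 - 24*d)
Y(-258 - 156)/g(j(k(5, 4), -31)) = (-258 - 156)/(144 - 24*(-4 + (5 + 4)*(-31))) = -414/(144 - 24*(-4 + 9*(-31))) = -414/(144 - 24*(-4 - 279)) = -414/(144 - 24*(-283)) = -414/(144 + 6792) = -414/6936 = -414*1/6936 = -69/1156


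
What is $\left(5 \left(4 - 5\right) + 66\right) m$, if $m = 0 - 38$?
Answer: $-2318$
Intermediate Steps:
$m = -38$
$\left(5 \left(4 - 5\right) + 66\right) m = \left(5 \left(4 - 5\right) + 66\right) \left(-38\right) = \left(5 \left(-1\right) + 66\right) \left(-38\right) = \left(-5 + 66\right) \left(-38\right) = 61 \left(-38\right) = -2318$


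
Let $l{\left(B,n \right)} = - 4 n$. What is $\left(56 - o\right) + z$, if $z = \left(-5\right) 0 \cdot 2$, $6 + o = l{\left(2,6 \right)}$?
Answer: $86$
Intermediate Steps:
$o = -30$ ($o = -6 - 24 = -30$)
$z = 0$ ($z = 0 \cdot 2 = 0$)
$\left(56 - o\right) + z = \left(56 - -30\right) + 0 = \left(56 + 30\right) + 0 = 86 + 0 = 86$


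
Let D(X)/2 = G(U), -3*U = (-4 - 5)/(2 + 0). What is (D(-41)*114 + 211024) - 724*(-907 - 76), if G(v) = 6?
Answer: 924084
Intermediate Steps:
U = 3/2 (U = -(-4 - 5)/(3*(2 + 0)) = -(-3)/2 = -⅓*(-9/2) = 3/2 ≈ 1.5000)
D(X) = 12 (D(X) = 2*6 = 12)
(D(-41)*114 + 211024) - 724*(-907 - 76) = (12*114 + 211024) - 724*(-907 - 76) = (1368 + 211024) - 724*(-983) = 212392 + 711692 = 924084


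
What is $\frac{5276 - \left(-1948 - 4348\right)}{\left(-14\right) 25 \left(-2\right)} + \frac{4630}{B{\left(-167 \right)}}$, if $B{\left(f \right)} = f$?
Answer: $- \frac{327119}{29225} \approx -11.193$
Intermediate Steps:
$\frac{5276 - \left(-1948 - 4348\right)}{\left(-14\right) 25 \left(-2\right)} + \frac{4630}{B{\left(-167 \right)}} = \frac{5276 - \left(-1948 - 4348\right)}{\left(-14\right) 25 \left(-2\right)} + \frac{4630}{-167} = \frac{5276 - \left(-1948 - 4348\right)}{\left(-350\right) \left(-2\right)} + 4630 \left(- \frac{1}{167}\right) = \frac{5276 - -6296}{700} - \frac{4630}{167} = \left(5276 + 6296\right) \frac{1}{700} - \frac{4630}{167} = 11572 \cdot \frac{1}{700} - \frac{4630}{167} = \frac{2893}{175} - \frac{4630}{167} = - \frac{327119}{29225}$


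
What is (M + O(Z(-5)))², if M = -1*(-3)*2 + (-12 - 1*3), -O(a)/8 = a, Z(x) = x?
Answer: 961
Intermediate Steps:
O(a) = -8*a
M = -9 (M = 3*2 + (-12 - 3) = 6 - 15 = -9)
(M + O(Z(-5)))² = (-9 - 8*(-5))² = (-9 + 40)² = 31² = 961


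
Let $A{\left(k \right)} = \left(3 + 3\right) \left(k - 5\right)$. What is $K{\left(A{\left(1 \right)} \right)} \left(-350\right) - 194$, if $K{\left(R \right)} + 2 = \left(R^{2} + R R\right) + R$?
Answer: $-394294$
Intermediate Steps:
$A{\left(k \right)} = -30 + 6 k$ ($A{\left(k \right)} = 6 \left(-5 + k\right) = -30 + 6 k$)
$K{\left(R \right)} = -2 + R + 2 R^{2}$ ($K{\left(R \right)} = -2 + \left(\left(R^{2} + R R\right) + R\right) = -2 + \left(\left(R^{2} + R^{2}\right) + R\right) = -2 + \left(2 R^{2} + R\right) = -2 + \left(R + 2 R^{2}\right) = -2 + R + 2 R^{2}$)
$K{\left(A{\left(1 \right)} \right)} \left(-350\right) - 194 = \left(-2 + \left(-30 + 6 \cdot 1\right) + 2 \left(-30 + 6 \cdot 1\right)^{2}\right) \left(-350\right) - 194 = \left(-2 + \left(-30 + 6\right) + 2 \left(-30 + 6\right)^{2}\right) \left(-350\right) - 194 = \left(-2 - 24 + 2 \left(-24\right)^{2}\right) \left(-350\right) - 194 = \left(-2 - 24 + 2 \cdot 576\right) \left(-350\right) - 194 = \left(-2 - 24 + 1152\right) \left(-350\right) - 194 = 1126 \left(-350\right) - 194 = -394100 - 194 = -394294$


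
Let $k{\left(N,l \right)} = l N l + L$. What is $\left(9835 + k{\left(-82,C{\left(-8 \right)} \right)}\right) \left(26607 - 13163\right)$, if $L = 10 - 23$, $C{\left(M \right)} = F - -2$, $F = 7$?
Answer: $42751920$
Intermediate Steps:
$C{\left(M \right)} = 9$ ($C{\left(M \right)} = 7 - -2 = 7 + 2 = 9$)
$L = -13$
$k{\left(N,l \right)} = -13 + N l^{2}$ ($k{\left(N,l \right)} = l N l - 13 = N l l - 13 = N l^{2} - 13 = -13 + N l^{2}$)
$\left(9835 + k{\left(-82,C{\left(-8 \right)} \right)}\right) \left(26607 - 13163\right) = \left(9835 - \left(13 + 82 \cdot 9^{2}\right)\right) \left(26607 - 13163\right) = \left(9835 - 6655\right) 13444 = 3180 \cdot 13444 = 42751920$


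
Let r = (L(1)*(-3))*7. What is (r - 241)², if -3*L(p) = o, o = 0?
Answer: 58081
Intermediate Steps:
L(p) = 0 (L(p) = -⅓*0 = 0)
r = 0 (r = (0*(-3))*7 = 0*7 = 0)
(r - 241)² = (0 - 241)² = (-241)² = 58081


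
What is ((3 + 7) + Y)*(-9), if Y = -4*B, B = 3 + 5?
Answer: 198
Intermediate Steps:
B = 8
Y = -32 (Y = -4*8 = -32)
((3 + 7) + Y)*(-9) = ((3 + 7) - 32)*(-9) = (10 - 32)*(-9) = -22*(-9) = 198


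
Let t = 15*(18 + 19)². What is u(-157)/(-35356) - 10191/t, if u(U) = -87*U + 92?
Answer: -214229927/242011820 ≈ -0.88520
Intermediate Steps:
u(U) = 92 - 87*U
t = 20535 (t = 15*37² = 15*1369 = 20535)
u(-157)/(-35356) - 10191/t = (92 - 87*(-157))/(-35356) - 10191/20535 = (92 + 13659)*(-1/35356) - 10191*1/20535 = 13751*(-1/35356) - 3397/6845 = -13751/35356 - 3397/6845 = -214229927/242011820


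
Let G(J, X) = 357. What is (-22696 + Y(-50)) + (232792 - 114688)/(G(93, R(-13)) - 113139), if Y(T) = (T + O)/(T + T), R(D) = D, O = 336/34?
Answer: -362634526823/15977450 ≈ -22697.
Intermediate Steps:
O = 168/17 (O = 336*(1/34) = 168/17 ≈ 9.8824)
Y(T) = (168/17 + T)/(2*T) (Y(T) = (T + 168/17)/(T + T) = (168/17 + T)/((2*T)) = (168/17 + T)*(1/(2*T)) = (168/17 + T)/(2*T))
(-22696 + Y(-50)) + (232792 - 114688)/(G(93, R(-13)) - 113139) = (-22696 + (1/34)*(168 + 17*(-50))/(-50)) + (232792 - 114688)/(357 - 113139) = (-22696 + (1/34)*(-1/50)*(168 - 850)) + 118104/(-112782) = (-22696 + (1/34)*(-1/50)*(-682)) + 118104*(-1/112782) = (-22696 + 341/850) - 19684/18797 = -19291259/850 - 19684/18797 = -362634526823/15977450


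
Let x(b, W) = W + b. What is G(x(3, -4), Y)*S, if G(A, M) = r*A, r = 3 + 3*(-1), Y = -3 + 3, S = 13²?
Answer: 0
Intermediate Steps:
S = 169
Y = 0
r = 0 (r = 3 - 3 = 0)
G(A, M) = 0 (G(A, M) = 0*A = 0)
G(x(3, -4), Y)*S = 0*169 = 0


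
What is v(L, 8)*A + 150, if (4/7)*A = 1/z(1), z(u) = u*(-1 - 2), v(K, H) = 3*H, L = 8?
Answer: 136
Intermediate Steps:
z(u) = -3*u (z(u) = u*(-3) = -3*u)
A = -7/12 (A = 7/(4*((-3*1))) = (7/4)/(-3) = (7/4)*(-⅓) = -7/12 ≈ -0.58333)
v(L, 8)*A + 150 = (3*8)*(-7/12) + 150 = 24*(-7/12) + 150 = -14 + 150 = 136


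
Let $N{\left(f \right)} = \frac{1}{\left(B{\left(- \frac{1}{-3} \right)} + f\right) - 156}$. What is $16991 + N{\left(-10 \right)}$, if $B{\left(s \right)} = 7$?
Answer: $\frac{2701568}{159} \approx 16991.0$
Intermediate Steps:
$N{\left(f \right)} = \frac{1}{-149 + f}$ ($N{\left(f \right)} = \frac{1}{\left(7 + f\right) - 156} = \frac{1}{-149 + f}$)
$16991 + N{\left(-10 \right)} = 16991 + \frac{1}{-149 - 10} = 16991 + \frac{1}{-159} = 16991 - \frac{1}{159} = \frac{2701568}{159}$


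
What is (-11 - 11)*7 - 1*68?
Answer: -222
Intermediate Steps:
(-11 - 11)*7 - 1*68 = -22*7 - 68 = -154 - 68 = -222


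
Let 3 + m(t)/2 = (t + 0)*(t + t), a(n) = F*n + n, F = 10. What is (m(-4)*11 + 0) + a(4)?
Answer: 682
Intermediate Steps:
a(n) = 11*n (a(n) = 10*n + n = 11*n)
m(t) = -6 + 4*t² (m(t) = -6 + 2*((t + 0)*(t + t)) = -6 + 2*(t*(2*t)) = -6 + 2*(2*t²) = -6 + 4*t²)
(m(-4)*11 + 0) + a(4) = ((-6 + 4*(-4)²)*11 + 0) + 11*4 = ((-6 + 4*16)*11 + 0) + 44 = ((-6 + 64)*11 + 0) + 44 = (58*11 + 0) + 44 = (638 + 0) + 44 = 638 + 44 = 682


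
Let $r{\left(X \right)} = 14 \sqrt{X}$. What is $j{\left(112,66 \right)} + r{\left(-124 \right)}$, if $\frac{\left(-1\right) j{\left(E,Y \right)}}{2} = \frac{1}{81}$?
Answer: $- \frac{2}{81} + 28 i \sqrt{31} \approx -0.024691 + 155.9 i$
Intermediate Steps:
$j{\left(E,Y \right)} = - \frac{2}{81}$
$j{\left(112,66 \right)} + r{\left(-124 \right)} = - \frac{2}{81} + 14 \sqrt{-124} = - \frac{2}{81} + 14 \cdot 2 i \sqrt{31} = - \frac{2}{81} + 28 i \sqrt{31}$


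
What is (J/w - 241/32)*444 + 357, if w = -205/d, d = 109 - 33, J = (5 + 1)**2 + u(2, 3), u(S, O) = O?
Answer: -15426603/1640 ≈ -9406.5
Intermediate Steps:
J = 39 (J = (5 + 1)**2 + 3 = 6**2 + 3 = 36 + 3 = 39)
d = 76
w = -205/76 ≈ -2.6974
(J/w - 241/32)*444 + 357 = (39/(-205/76) - 241/32)*444 + 357 = (39*(-76/205) - 241*1/32)*444 + 357 = (-2964/205 - 241/32)*444 + 357 = -144253/6560*444 + 357 = -16012083/1640 + 357 = -15426603/1640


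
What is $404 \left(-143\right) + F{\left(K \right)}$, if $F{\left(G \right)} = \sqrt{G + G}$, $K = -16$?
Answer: $-57772 + 4 i \sqrt{2} \approx -57772.0 + 5.6569 i$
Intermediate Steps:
$F{\left(G \right)} = \sqrt{2} \sqrt{G}$ ($F{\left(G \right)} = \sqrt{2 G} = \sqrt{2} \sqrt{G}$)
$404 \left(-143\right) + F{\left(K \right)} = 404 \left(-143\right) + \sqrt{2} \sqrt{-16} = -57772 + \sqrt{2} \cdot 4 i = -57772 + 4 i \sqrt{2}$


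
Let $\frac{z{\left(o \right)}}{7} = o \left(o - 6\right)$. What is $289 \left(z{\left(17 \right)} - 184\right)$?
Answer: $325125$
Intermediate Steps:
$z{\left(o \right)} = 7 o \left(-6 + o\right)$ ($z{\left(o \right)} = 7 o \left(o - 6\right) = 7 o \left(-6 + o\right)$)
$289 \left(z{\left(17 \right)} - 184\right) = 289 \left(7 \cdot 17 \left(-6 + 17\right) - 184\right) = 289 \left(7 \cdot 17 \cdot 11 - 184\right) = 289 \left(1309 - 184\right) = 289 \cdot 1125 = 325125$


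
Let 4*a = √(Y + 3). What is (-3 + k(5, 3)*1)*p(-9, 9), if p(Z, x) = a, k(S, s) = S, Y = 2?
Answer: √5/2 ≈ 1.1180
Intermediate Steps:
a = √5/4 (a = √(2 + 3)/4 = √5/4 ≈ 0.55902)
p(Z, x) = √5/4
(-3 + k(5, 3)*1)*p(-9, 9) = (-3 + 5*1)*(√5/4) = (-3 + 5)*(√5/4) = 2*(√5/4) = √5/2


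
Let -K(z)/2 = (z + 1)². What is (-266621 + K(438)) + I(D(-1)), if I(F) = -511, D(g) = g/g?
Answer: -652574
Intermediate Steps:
K(z) = -2*(1 + z)² (K(z) = -2*(z + 1)² = -2*(1 + z)²)
D(g) = 1
(-266621 + K(438)) + I(D(-1)) = (-266621 - 2*(1 + 438)²) - 511 = (-266621 - 2*439²) - 511 = (-266621 - 2*192721) - 511 = (-266621 - 385442) - 511 = -652063 - 511 = -652574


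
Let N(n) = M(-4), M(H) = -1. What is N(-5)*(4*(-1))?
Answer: 4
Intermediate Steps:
N(n) = -1
N(-5)*(4*(-1)) = -4*(-1) = -1*(-4) = 4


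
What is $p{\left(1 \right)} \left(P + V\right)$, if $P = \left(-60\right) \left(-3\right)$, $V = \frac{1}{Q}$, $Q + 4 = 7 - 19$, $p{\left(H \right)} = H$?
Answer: $\frac{2879}{16} \approx 179.94$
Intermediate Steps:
$Q = -16$ ($Q = -4 + \left(7 - 19\right) = -4 - 12 = -16$)
$V = - \frac{1}{16}$ ($V = \frac{1}{-16} = - \frac{1}{16} \approx -0.0625$)
$P = 180$
$p{\left(1 \right)} \left(P + V\right) = 1 \left(180 - \frac{1}{16}\right) = 1 \cdot \frac{2879}{16} = \frac{2879}{16}$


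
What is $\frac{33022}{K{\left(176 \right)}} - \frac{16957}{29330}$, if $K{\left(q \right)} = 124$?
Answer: $\frac{120804074}{454615} \approx 265.73$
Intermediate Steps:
$\frac{33022}{K{\left(176 \right)}} - \frac{16957}{29330} = \frac{33022}{124} - \frac{16957}{29330} = 33022 \cdot \frac{1}{124} - \frac{16957}{29330} = \frac{16511}{62} - \frac{16957}{29330} = \frac{120804074}{454615}$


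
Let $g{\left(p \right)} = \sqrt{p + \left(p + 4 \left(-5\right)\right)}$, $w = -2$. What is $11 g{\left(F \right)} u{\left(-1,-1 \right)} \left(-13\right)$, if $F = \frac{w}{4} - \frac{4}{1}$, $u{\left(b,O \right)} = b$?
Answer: $143 i \sqrt{29} \approx 770.08 i$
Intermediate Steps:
$F = - \frac{9}{2}$ ($F = - \frac{2}{4} - \frac{4}{1} = \left(-2\right) \frac{1}{4} - 4 = - \frac{1}{2} - 4 = - \frac{9}{2} \approx -4.5$)
$g{\left(p \right)} = \sqrt{-20 + 2 p}$ ($g{\left(p \right)} = \sqrt{p + \left(p - 20\right)} = \sqrt{p + \left(-20 + p\right)} = \sqrt{-20 + 2 p}$)
$11 g{\left(F \right)} u{\left(-1,-1 \right)} \left(-13\right) = 11 \sqrt{-20 + 2 \left(- \frac{9}{2}\right)} \left(-1\right) \left(-13\right) = 11 \sqrt{-20 - 9} \left(-1\right) \left(-13\right) = 11 \sqrt{-29} \left(-1\right) \left(-13\right) = 11 i \sqrt{29} \left(-1\right) \left(-13\right) = - 11 i \sqrt{29} \left(-13\right) = 143 i \sqrt{29}$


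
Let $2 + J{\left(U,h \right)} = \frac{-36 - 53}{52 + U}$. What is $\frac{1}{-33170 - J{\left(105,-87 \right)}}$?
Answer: $- \frac{157}{5207287} \approx -3.015 \cdot 10^{-5}$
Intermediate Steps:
$J{\left(U,h \right)} = -2 - \frac{89}{52 + U}$ ($J{\left(U,h \right)} = -2 + \frac{-36 - 53}{52 + U} = -2 - \frac{89}{52 + U}$)
$\frac{1}{-33170 - J{\left(105,-87 \right)}} = \frac{1}{-33170 - \frac{-193 - 210}{52 + 105}} = \frac{1}{-33170 - \frac{-193 - 210}{157}} = \frac{1}{-33170 - \frac{1}{157} \left(-403\right)} = \frac{1}{-33170 - - \frac{403}{157}} = \frac{1}{-33170 + \frac{403}{157}} = \frac{1}{- \frac{5207287}{157}} = - \frac{157}{5207287}$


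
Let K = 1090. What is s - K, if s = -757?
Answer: -1847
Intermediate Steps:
s - K = -757 - 1*1090 = -757 - 1090 = -1847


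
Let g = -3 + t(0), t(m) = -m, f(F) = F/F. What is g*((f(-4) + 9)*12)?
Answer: -360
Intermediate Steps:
f(F) = 1
g = -3 (g = -3 - 1*0 = -3 + 0 = -3)
g*((f(-4) + 9)*12) = -3*(1 + 9)*12 = -30*12 = -3*120 = -360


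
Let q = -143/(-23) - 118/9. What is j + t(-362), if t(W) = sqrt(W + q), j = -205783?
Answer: -205783 + I*sqrt(1756303)/69 ≈ -2.0578e+5 + 19.207*I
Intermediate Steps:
q = -1427/207 (q = -143*(-1/23) - 118*1/9 = 143/23 - 118/9 = -1427/207 ≈ -6.8937)
t(W) = sqrt(-1427/207 + W) (t(W) = sqrt(W - 1427/207) = sqrt(-1427/207 + W))
j + t(-362) = -205783 + sqrt(-32821 + 4761*(-362))/69 = -205783 + sqrt(-32821 - 1723482)/69 = -205783 + sqrt(-1756303)/69 = -205783 + (I*sqrt(1756303))/69 = -205783 + I*sqrt(1756303)/69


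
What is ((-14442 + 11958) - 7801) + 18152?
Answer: 7867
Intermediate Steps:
((-14442 + 11958) - 7801) + 18152 = (-2484 - 7801) + 18152 = -10285 + 18152 = 7867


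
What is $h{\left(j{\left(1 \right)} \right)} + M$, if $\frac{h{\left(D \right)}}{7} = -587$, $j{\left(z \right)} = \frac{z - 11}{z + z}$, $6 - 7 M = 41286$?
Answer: $- \frac{70043}{7} \approx -10006.0$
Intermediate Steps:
$M = - \frac{41280}{7}$ ($M = \frac{6}{7} - 5898 = - \frac{41280}{7} \approx -5897.1$)
$j{\left(z \right)} = \frac{-11 + z}{2 z}$
$h{\left(D \right)} = -4109$ ($h{\left(D \right)} = 7 \left(-587\right) = -4109$)
$h{\left(j{\left(1 \right)} \right)} + M = -4109 - \frac{41280}{7} = - \frac{70043}{7}$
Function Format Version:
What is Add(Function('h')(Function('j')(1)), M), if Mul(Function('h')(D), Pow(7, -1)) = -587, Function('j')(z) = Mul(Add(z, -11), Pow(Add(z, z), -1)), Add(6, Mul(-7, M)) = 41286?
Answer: Rational(-70043, 7) ≈ -10006.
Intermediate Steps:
M = Rational(-41280, 7) (M = Add(Rational(6, 7), Mul(Rational(-1, 7), 41286)) = Add(Rational(6, 7), -5898) = Rational(-41280, 7) ≈ -5897.1)
Function('j')(z) = Mul(Rational(1, 2), Pow(z, -1), Add(-11, z)) (Function('j')(z) = Mul(Add(-11, z), Pow(Mul(2, z), -1)) = Mul(Add(-11, z), Mul(Rational(1, 2), Pow(z, -1))) = Mul(Rational(1, 2), Pow(z, -1), Add(-11, z)))
Function('h')(D) = -4109 (Function('h')(D) = Mul(7, -587) = -4109)
Add(Function('h')(Function('j')(1)), M) = Add(-4109, Rational(-41280, 7)) = Rational(-70043, 7)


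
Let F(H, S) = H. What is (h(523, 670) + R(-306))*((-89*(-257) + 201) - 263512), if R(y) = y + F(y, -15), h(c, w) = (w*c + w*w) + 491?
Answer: -192155404782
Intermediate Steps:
h(c, w) = 491 + w² + c*w (h(c, w) = (c*w + w²) + 491 = (w² + c*w) + 491 = 491 + w² + c*w)
R(y) = 2*y (R(y) = y + y = 2*y)
(h(523, 670) + R(-306))*((-89*(-257) + 201) - 263512) = ((491 + 670² + 523*670) + 2*(-306))*((-89*(-257) + 201) - 263512) = ((491 + 448900 + 350410) - 612)*((22873 + 201) - 263512) = (799801 - 612)*(23074 - 263512) = 799189*(-240438) = -192155404782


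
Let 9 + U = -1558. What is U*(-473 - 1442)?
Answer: 3000805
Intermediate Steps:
U = -1567 (U = -9 - 1558 = -1567)
U*(-473 - 1442) = -1567*(-473 - 1442) = -1567*(-1915) = 3000805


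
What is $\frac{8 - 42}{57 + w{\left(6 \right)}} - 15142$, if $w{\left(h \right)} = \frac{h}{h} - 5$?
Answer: $- \frac{802560}{53} \approx -15143.0$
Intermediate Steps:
$w{\left(h \right)} = -4$ ($w{\left(h \right)} = 1 - 5 = -4$)
$\frac{8 - 42}{57 + w{\left(6 \right)}} - 15142 = \frac{8 - 42}{57 - 4} - 15142 = - \frac{34}{53} - 15142 = - \frac{802560}{53}$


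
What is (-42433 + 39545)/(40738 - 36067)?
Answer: -2888/4671 ≈ -0.61828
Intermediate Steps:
(-42433 + 39545)/(40738 - 36067) = -2888/4671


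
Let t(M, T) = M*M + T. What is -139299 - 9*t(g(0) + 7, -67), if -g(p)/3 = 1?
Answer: -138840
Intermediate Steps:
g(p) = -3 (g(p) = -3*1 = -3)
t(M, T) = T + M² (t(M, T) = M² + T = T + M²)
-139299 - 9*t(g(0) + 7, -67) = -139299 - 9*(-67 + (-3 + 7)²) = -139299 - 9*(-67 + 4²) = -139299 - 9*(-67 + 16) = -139299 - 9*(-51) = -139299 - 1*(-459) = -139299 + 459 = -138840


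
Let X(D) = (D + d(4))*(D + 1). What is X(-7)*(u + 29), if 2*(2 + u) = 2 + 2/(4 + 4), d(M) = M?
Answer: 2025/4 ≈ 506.25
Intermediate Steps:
X(D) = (1 + D)*(4 + D) (X(D) = (D + 4)*(D + 1) = (4 + D)*(1 + D) = (1 + D)*(4 + D))
u = -7/8 (u = -2 + (2 + 2/(4 + 4))/2 = -2 + (2 + 2/8)/2 = -2 + (2 + 2*(1/8))/2 = -2 + (2 + 1/4)/2 = -2 + (1/2)*(9/4) = -2 + 9/8 = -7/8 ≈ -0.87500)
X(-7)*(u + 29) = (4 + (-7)**2 + 5*(-7))*(-7/8 + 29) = (4 + 49 - 35)*(225/8) = 18*(225/8) = 2025/4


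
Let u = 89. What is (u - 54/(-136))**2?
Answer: 36954241/4624 ≈ 7991.8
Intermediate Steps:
(u - 54/(-136))**2 = (89 - 54/(-136))**2 = (89 - 54*(-1/136))**2 = (89 + 27/68)**2 = (6079/68)**2 = 36954241/4624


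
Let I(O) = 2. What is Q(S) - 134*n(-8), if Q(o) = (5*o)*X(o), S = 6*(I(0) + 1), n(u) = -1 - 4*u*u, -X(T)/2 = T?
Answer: 31198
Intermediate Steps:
X(T) = -2*T
n(u) = -1 - 4*u²
S = 18 (S = 6*(2 + 1) = 6*3 = 18)
Q(o) = -10*o² (Q(o) = (5*o)*(-2*o) = -10*o²)
Q(S) - 134*n(-8) = -10*18² - 134*(-1 - 4*(-8)²) = -10*324 - 134*(-1 - 4*64) = -3240 - 134*(-1 - 256) = -3240 - 134*(-257) = -3240 + 34438 = 31198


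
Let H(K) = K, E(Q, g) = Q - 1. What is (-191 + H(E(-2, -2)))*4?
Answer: -776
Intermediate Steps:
E(Q, g) = -1 + Q
(-191 + H(E(-2, -2)))*4 = (-191 + (-1 - 2))*4 = (-191 - 3)*4 = -194*4 = -776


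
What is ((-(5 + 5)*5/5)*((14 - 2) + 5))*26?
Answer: -4420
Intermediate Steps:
((-(5 + 5)*5/5)*((14 - 2) + 5))*26 = ((-10*5*(1/5))*(12 + 5))*26 = (-10*17)*26 = (-1*10*17)*26 = -10*17*26 = -170*26 = -4420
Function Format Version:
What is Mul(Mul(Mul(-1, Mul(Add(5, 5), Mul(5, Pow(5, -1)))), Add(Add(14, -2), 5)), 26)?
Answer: -4420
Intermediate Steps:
Mul(Mul(Mul(-1, Mul(Add(5, 5), Mul(5, Pow(5, -1)))), Add(Add(14, -2), 5)), 26) = Mul(Mul(Mul(-1, Mul(10, Mul(5, Rational(1, 5)))), Add(12, 5)), 26) = Mul(Mul(Mul(-1, Mul(10, 1)), 17), 26) = Mul(Mul(Mul(-1, 10), 17), 26) = Mul(Mul(-10, 17), 26) = Mul(-170, 26) = -4420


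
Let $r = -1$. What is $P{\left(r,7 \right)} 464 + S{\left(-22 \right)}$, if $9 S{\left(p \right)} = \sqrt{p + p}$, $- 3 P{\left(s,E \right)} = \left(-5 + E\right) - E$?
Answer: $\frac{2320}{3} + \frac{2 i \sqrt{11}}{9} \approx 773.33 + 0.73703 i$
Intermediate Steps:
$P{\left(s,E \right)} = \frac{5}{3}$ ($P{\left(s,E \right)} = - \frac{\left(-5 + E\right) - E}{3} = \left(- \frac{1}{3}\right) \left(-5\right) = \frac{5}{3}$)
$S{\left(p \right)} = \frac{\sqrt{2} \sqrt{p}}{9}$ ($S{\left(p \right)} = \frac{\sqrt{p + p}}{9} = \frac{\sqrt{2 p}}{9} = \frac{\sqrt{2} \sqrt{p}}{9}$)
$P{\left(r,7 \right)} 464 + S{\left(-22 \right)} = \frac{5}{3} \cdot 464 + \frac{\sqrt{2} \sqrt{-22}}{9} = \frac{2320}{3} + \frac{\sqrt{2} i \sqrt{22}}{9} = \frac{2320}{3} + \frac{2 i \sqrt{11}}{9}$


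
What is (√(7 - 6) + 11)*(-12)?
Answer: -144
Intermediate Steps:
(√(7 - 6) + 11)*(-12) = (√1 + 11)*(-12) = (1 + 11)*(-12) = 12*(-12) = -144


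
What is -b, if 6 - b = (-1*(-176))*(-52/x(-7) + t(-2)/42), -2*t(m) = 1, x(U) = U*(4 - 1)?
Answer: 2994/7 ≈ 427.71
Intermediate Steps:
x(U) = 3*U (x(U) = U*3 = 3*U)
t(m) = -½ (t(m) = -½*1 = -½)
b = -2994/7 (b = 6 - (-1*(-176))*(-52/(3*(-7)) - ½/42) = 6 - 176*(-52/(-21) - ½*1/42) = 6 - 176*(-52*(-1/21) - 1/84) = 6 - 176*(52/21 - 1/84) = 6 - 176*69/28 = 6 - 1*3036/7 = 6 - 3036/7 = -2994/7 ≈ -427.71)
-b = -1*(-2994/7) = 2994/7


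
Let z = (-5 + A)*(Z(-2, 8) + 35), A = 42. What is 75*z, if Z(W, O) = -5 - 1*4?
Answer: 72150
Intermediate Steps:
Z(W, O) = -9 (Z(W, O) = -5 - 4 = -9)
z = 962 (z = (-5 + 42)*(-9 + 35) = 37*26 = 962)
75*z = 75*962 = 72150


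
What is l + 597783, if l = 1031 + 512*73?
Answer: 636190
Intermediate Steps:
l = 38407 (l = 1031 + 37376 = 38407)
l + 597783 = 38407 + 597783 = 636190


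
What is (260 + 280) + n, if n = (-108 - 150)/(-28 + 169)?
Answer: 25294/47 ≈ 538.17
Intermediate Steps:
n = -86/47 (n = -258/141 = -258*1/141 = -86/47 ≈ -1.8298)
(260 + 280) + n = (260 + 280) - 86/47 = 540 - 86/47 = 25294/47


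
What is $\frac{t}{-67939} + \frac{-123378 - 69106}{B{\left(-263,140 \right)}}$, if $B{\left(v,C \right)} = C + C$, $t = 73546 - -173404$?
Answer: $- \frac{3286579119}{4755730} \approx -691.08$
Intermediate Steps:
$t = 246950$ ($t = 73546 + 173404 = 246950$)
$B{\left(v,C \right)} = 2 C$
$\frac{t}{-67939} + \frac{-123378 - 69106}{B{\left(-263,140 \right)}} = \frac{246950}{-67939} + \frac{-123378 - 69106}{2 \cdot 140} = 246950 \left(- \frac{1}{67939}\right) + \frac{-123378 - 69106}{280} = - \frac{246950}{67939} - \frac{48121}{70} = - \frac{3286579119}{4755730}$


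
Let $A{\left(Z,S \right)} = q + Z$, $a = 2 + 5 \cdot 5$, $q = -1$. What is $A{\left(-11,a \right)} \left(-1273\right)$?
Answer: $15276$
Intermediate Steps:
$a = 27$ ($a = 2 + 25 = 27$)
$A{\left(Z,S \right)} = -1 + Z$
$A{\left(-11,a \right)} \left(-1273\right) = \left(-1 - 11\right) \left(-1273\right) = \left(-12\right) \left(-1273\right) = 15276$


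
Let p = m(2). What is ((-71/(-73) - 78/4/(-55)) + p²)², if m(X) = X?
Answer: 1829871729/64480900 ≈ 28.379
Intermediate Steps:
p = 2
((-71/(-73) - 78/4/(-55)) + p²)² = ((-71/(-73) - 78/4/(-55)) + 2²)² = ((-71*(-1/73) - 78*¼*(-1/55)) + 4)² = ((71/73 - 39/2*(-1/55)) + 4)² = ((71/73 + 39/110) + 4)² = (10657/8030 + 4)² = (42777/8030)² = 1829871729/64480900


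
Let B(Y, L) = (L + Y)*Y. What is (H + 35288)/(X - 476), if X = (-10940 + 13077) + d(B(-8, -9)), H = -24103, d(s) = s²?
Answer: 11185/20157 ≈ 0.55489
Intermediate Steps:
B(Y, L) = Y*(L + Y)
X = 20633 (X = (-10940 + 13077) + (-8*(-9 - 8))² = 2137 + (-8*(-17))² = 2137 + 136² = 2137 + 18496 = 20633)
(H + 35288)/(X - 476) = (-24103 + 35288)/(20633 - 476) = 11185/20157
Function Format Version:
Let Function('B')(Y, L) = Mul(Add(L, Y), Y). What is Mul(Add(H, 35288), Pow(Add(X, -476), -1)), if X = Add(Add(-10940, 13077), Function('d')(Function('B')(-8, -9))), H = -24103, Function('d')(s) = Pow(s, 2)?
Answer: Rational(11185, 20157) ≈ 0.55489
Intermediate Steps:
Function('B')(Y, L) = Mul(Y, Add(L, Y))
X = 20633 (X = Add(Add(-10940, 13077), Pow(Mul(-8, Add(-9, -8)), 2)) = Add(2137, Pow(Mul(-8, -17), 2)) = Add(2137, Pow(136, 2)) = Add(2137, 18496) = 20633)
Mul(Add(H, 35288), Pow(Add(X, -476), -1)) = Mul(Add(-24103, 35288), Pow(Add(20633, -476), -1)) = Mul(11185, Pow(20157, -1)) = Mul(11185, Rational(1, 20157)) = Rational(11185, 20157)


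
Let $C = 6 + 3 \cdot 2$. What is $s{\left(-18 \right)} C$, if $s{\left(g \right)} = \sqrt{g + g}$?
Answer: $72 i \approx 72.0 i$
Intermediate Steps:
$C = 12$ ($C = 6 + 6 = 12$)
$s{\left(g \right)} = \sqrt{2} \sqrt{g}$ ($s{\left(g \right)} = \sqrt{2 g} = \sqrt{2} \sqrt{g}$)
$s{\left(-18 \right)} C = \sqrt{2} \sqrt{-18} \cdot 12 = \sqrt{2} \cdot 3 i \sqrt{2} \cdot 12 = 6 i 12 = 72 i$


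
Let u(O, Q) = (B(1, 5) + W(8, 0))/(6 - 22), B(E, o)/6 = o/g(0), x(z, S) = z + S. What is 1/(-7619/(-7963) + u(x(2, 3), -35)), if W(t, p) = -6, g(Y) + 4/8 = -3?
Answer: 445928/832777 ≈ 0.53547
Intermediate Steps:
g(Y) = -7/2 (g(Y) = -½ - 3 = -7/2)
x(z, S) = S + z
B(E, o) = -12*o/7 (B(E, o) = 6*(o/(-7/2)) = 6*(o*(-2/7)) = 6*(-2*o/7) = -12*o/7)
u(O, Q) = 51/56 (u(O, Q) = (-12/7*5 - 6)/(6 - 22) = (-60/7 - 6)/(-16) = -102/7*(-1/16) = 51/56)
1/(-7619/(-7963) + u(x(2, 3), -35)) = 1/(-7619/(-7963) + 51/56) = 1/(-7619*(-1/7963) + 51/56) = 1/(7619/7963 + 51/56) = 1/(832777/445928) = 445928/832777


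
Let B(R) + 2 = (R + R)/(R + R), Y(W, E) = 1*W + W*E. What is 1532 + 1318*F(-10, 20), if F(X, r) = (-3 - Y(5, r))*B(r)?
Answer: 143876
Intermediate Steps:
Y(W, E) = W + E*W
B(R) = -1 (B(R) = -2 + (R + R)/(R + R) = -2 + (2*R)/((2*R)) = -2 + (2*R)*(1/(2*R)) = -2 + 1 = -1)
F(X, r) = 8 + 5*r (F(X, r) = (-3 - 5*(1 + r))*(-1) = (-3 - (5 + 5*r))*(-1) = (-3 + (-5 - 5*r))*(-1) = (-8 - 5*r)*(-1) = 8 + 5*r)
1532 + 1318*F(-10, 20) = 1532 + 1318*(8 + 5*20) = 1532 + 1318*(8 + 100) = 1532 + 1318*108 = 1532 + 142344 = 143876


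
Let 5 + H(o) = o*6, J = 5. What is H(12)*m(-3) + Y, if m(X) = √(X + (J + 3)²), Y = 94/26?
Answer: 47/13 + 67*√61 ≈ 526.90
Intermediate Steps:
Y = 47/13 (Y = 94*(1/26) = 47/13 ≈ 3.6154)
H(o) = -5 + 6*o (H(o) = -5 + o*6 = -5 + 6*o)
m(X) = √(64 + X) (m(X) = √(X + (5 + 3)²) = √(X + 8²) = √(X + 64) = √(64 + X))
H(12)*m(-3) + Y = (-5 + 6*12)*√(64 - 3) + 47/13 = (-5 + 72)*√61 + 47/13 = 67*√61 + 47/13 = 47/13 + 67*√61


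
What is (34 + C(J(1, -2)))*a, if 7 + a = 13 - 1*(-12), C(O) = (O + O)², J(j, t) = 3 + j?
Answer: 1764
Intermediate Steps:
C(O) = 4*O² (C(O) = (2*O)² = 4*O²)
a = 18 (a = -7 + (13 - 1*(-12)) = -7 + (13 + 12) = -7 + 25 = 18)
(34 + C(J(1, -2)))*a = (34 + 4*(3 + 1)²)*18 = (34 + 4*4²)*18 = (34 + 4*16)*18 = (34 + 64)*18 = 98*18 = 1764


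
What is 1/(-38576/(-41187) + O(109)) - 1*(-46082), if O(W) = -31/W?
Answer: 134931986317/2927987 ≈ 46084.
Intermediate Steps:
1/(-38576/(-41187) + O(109)) - 1*(-46082) = 1/(-38576/(-41187) - 31/109) - 1*(-46082) = 1/(-38576*(-1/41187) - 31*1/109) + 46082 = 1/(38576/41187 - 31/109) + 46082 = 1/(2927987/4489383) + 46082 = 4489383/2927987 + 46082 = 134931986317/2927987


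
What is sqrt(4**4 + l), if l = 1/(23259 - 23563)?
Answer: 3*sqrt(164293)/76 ≈ 16.000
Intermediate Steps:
l = -1/304 (l = 1/(-304) = -1/304 ≈ -0.0032895)
sqrt(4**4 + l) = sqrt(4**4 - 1/304) = sqrt(256 - 1/304) = sqrt(77823/304) = 3*sqrt(164293)/76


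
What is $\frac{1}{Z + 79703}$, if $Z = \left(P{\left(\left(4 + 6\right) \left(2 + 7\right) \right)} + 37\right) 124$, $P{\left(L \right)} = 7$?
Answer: $\frac{1}{85159} \approx 1.1743 \cdot 10^{-5}$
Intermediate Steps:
$Z = 5456$ ($Z = \left(7 + 37\right) 124 = 44 \cdot 124 = 5456$)
$\frac{1}{Z + 79703} = \frac{1}{5456 + 79703} = \frac{1}{85159}$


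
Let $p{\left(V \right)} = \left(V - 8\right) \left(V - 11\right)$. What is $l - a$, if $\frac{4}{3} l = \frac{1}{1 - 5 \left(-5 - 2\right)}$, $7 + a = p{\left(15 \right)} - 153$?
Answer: $\frac{6337}{48} \approx 132.02$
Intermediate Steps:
$p{\left(V \right)} = \left(-11 + V\right) \left(-8 + V\right)$ ($p{\left(V \right)} = \left(-8 + V\right) \left(-11 + V\right) = \left(-11 + V\right) \left(-8 + V\right)$)
$a = -132$ ($a = -7 + \left(\left(88 + 15^{2} - 285\right) - 153\right) = -7 + \left(\left(88 + 225 - 285\right) - 153\right) = -7 + \left(28 - 153\right) = -7 - 125 = -132$)
$l = \frac{1}{48}$ ($l = \frac{3}{4 \left(1 - 5 \left(-5 - 2\right)\right)} = \frac{3}{4 \left(1 - -35\right)} = \frac{3}{4 \left(1 + 35\right)} = \frac{3}{4 \cdot 36} = \frac{3}{4} \cdot \frac{1}{36} = \frac{1}{48} \approx 0.020833$)
$l - a = \frac{1}{48} - -132 = \frac{1}{48} + 132 = \frac{6337}{48}$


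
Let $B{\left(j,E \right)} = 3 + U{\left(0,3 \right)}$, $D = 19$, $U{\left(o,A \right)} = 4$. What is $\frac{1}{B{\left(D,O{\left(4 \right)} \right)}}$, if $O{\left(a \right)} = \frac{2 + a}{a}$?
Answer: $\frac{1}{7} \approx 0.14286$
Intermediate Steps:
$O{\left(a \right)} = \frac{2 + a}{a}$
$B{\left(j,E \right)} = 7$ ($B{\left(j,E \right)} = 3 + 4 = 7$)
$\frac{1}{B{\left(D,O{\left(4 \right)} \right)}} = \frac{1}{7}$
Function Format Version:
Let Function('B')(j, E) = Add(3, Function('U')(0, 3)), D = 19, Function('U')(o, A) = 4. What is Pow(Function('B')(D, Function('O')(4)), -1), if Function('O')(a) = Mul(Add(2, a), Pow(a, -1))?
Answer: Rational(1, 7) ≈ 0.14286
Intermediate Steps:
Function('O')(a) = Mul(Pow(a, -1), Add(2, a))
Function('B')(j, E) = 7 (Function('B')(j, E) = Add(3, 4) = 7)
Pow(Function('B')(D, Function('O')(4)), -1) = Pow(7, -1) = Rational(1, 7)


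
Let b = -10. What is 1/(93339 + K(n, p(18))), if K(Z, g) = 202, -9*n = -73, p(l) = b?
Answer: 1/93541 ≈ 1.0691e-5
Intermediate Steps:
p(l) = -10
n = 73/9 (n = -⅑*(-73) = 73/9 ≈ 8.1111)
1/(93339 + K(n, p(18))) = 1/(93339 + 202) = 1/93541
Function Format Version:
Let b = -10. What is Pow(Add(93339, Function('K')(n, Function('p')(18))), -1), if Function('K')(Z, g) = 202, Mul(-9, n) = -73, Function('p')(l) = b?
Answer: Rational(1, 93541) ≈ 1.0691e-5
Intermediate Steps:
Function('p')(l) = -10
n = Rational(73, 9) (n = Mul(Rational(-1, 9), -73) = Rational(73, 9) ≈ 8.1111)
Pow(Add(93339, Function('K')(n, Function('p')(18))), -1) = Pow(Add(93339, 202), -1) = Pow(93541, -1) = Rational(1, 93541)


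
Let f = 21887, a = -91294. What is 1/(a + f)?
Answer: -1/69407 ≈ -1.4408e-5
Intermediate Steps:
1/(a + f) = 1/(-91294 + 21887) = 1/(-69407) = -1/69407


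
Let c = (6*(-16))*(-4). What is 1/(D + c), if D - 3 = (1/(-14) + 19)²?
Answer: 196/146077 ≈ 0.0013418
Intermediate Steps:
D = 70813/196 (D = 3 + (1/(-14) + 19)² = 3 + (-1/14 + 19)² = 3 + (265/14)² = 3 + 70225/196 = 70813/196 ≈ 361.29)
c = 384 (c = -96*(-4) = 384)
1/(D + c) = 1/(70813/196 + 384) = 1/(146077/196) = 196/146077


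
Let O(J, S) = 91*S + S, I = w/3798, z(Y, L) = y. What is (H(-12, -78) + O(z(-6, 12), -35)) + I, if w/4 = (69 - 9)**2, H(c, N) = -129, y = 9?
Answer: -705839/211 ≈ -3345.2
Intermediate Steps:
w = 14400 (w = 4*(69 - 9)**2 = 4*60**2 = 4*3600 = 14400)
z(Y, L) = 9
I = 800/211 (I = 14400/3798 = 14400*(1/3798) = 800/211 ≈ 3.7915)
O(J, S) = 92*S
(H(-12, -78) + O(z(-6, 12), -35)) + I = (-129 + 92*(-35)) + 800/211 = (-129 - 3220) + 800/211 = -3349 + 800/211 = -705839/211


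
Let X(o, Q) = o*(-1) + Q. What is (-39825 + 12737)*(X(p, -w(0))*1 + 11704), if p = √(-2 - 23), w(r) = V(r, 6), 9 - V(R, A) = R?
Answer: -316794160 + 135440*I ≈ -3.1679e+8 + 1.3544e+5*I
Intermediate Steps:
V(R, A) = 9 - R
w(r) = 9 - r
p = 5*I (p = √(-25) = 5*I ≈ 5.0*I)
X(o, Q) = Q - o (X(o, Q) = -o + Q = Q - o)
(-39825 + 12737)*(X(p, -w(0))*1 + 11704) = (-39825 + 12737)*((-(9 - 1*0) - 5*I)*1 + 11704) = -27088*((-(9 + 0) - 5*I)*1 + 11704) = -27088*((-1*9 - 5*I)*1 + 11704) = -27088*((-9 - 5*I)*1 + 11704) = -27088*((-9 - 5*I) + 11704) = -27088*(11695 - 5*I) = -316794160 + 135440*I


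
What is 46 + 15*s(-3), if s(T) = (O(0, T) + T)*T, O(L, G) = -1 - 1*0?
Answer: 226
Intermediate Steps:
O(L, G) = -1 (O(L, G) = -1 + 0 = -1)
s(T) = T*(-1 + T) (s(T) = (-1 + T)*T = T*(-1 + T))
46 + 15*s(-3) = 46 + 15*(-3*(-1 - 3)) = 46 + 15*(-3*(-4)) = 46 + 15*12 = 46 + 180 = 226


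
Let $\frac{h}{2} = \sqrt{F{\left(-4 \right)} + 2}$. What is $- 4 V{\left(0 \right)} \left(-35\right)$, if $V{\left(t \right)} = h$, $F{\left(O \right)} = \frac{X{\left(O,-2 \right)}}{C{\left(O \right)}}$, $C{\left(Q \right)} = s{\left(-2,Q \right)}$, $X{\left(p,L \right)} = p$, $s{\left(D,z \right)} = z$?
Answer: $280 \sqrt{3} \approx 484.97$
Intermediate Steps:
$C{\left(Q \right)} = Q$
$F{\left(O \right)} = 1$ ($F{\left(O \right)} = \frac{O}{O} = 1$)
$h = 2 \sqrt{3}$ ($h = 2 \sqrt{1 + 2} = 2 \sqrt{3} \approx 3.4641$)
$V{\left(t \right)} = 2 \sqrt{3}$
$- 4 V{\left(0 \right)} \left(-35\right) = - 4 \cdot 2 \sqrt{3} \left(-35\right) = - 8 \sqrt{3} \left(-35\right) = 280 \sqrt{3}$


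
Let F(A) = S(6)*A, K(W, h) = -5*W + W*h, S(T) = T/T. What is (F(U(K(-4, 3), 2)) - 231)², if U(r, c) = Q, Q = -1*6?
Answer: 56169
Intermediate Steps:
S(T) = 1
Q = -6
U(r, c) = -6
F(A) = A (F(A) = 1*A = A)
(F(U(K(-4, 3), 2)) - 231)² = (-6 - 231)² = (-237)² = 56169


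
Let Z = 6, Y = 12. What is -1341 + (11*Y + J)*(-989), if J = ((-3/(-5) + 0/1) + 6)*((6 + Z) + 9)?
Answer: -1344822/5 ≈ -2.6896e+5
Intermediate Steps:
J = 693/5 (J = ((-3/(-5) + 0/1) + 6)*((6 + 6) + 9) = ((-3*(-⅕) + 0*1) + 6)*(12 + 9) = ((⅗ + 0) + 6)*21 = (⅗ + 6)*21 = (33/5)*21 = 693/5 ≈ 138.60)
-1341 + (11*Y + J)*(-989) = -1341 + (11*12 + 693/5)*(-989) = -1341 + (132 + 693/5)*(-989) = -1341 + (1353/5)*(-989) = -1341 - 1338117/5 = -1344822/5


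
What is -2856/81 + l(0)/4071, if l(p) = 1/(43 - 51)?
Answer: -10334921/293112 ≈ -35.259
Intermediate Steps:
l(p) = -⅛ (l(p) = 1/(-8) = -⅛)
-2856/81 + l(0)/4071 = -2856/81 - ⅛/4071 = -2856*1/81 - ⅛*1/4071 = -952/27 - 1/32568 = -10334921/293112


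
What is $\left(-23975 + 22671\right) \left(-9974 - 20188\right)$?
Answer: $39331248$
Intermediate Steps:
$\left(-23975 + 22671\right) \left(-9974 - 20188\right) = \left(-1304\right) \left(-30162\right) = 39331248$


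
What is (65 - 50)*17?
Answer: 255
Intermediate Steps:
(65 - 50)*17 = 15*17 = 255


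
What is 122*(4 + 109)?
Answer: 13786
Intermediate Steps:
122*(4 + 109) = 122*113 = 13786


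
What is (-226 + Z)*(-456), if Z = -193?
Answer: 191064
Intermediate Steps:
(-226 + Z)*(-456) = (-226 - 193)*(-456) = -419*(-456) = 191064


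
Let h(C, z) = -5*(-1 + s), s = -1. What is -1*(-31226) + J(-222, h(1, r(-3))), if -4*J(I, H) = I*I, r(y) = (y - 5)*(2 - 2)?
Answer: 18905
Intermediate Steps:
r(y) = 0 (r(y) = (-5 + y)*0 = 0)
h(C, z) = 10 (h(C, z) = -5*(-1 - 1) = -5*(-2) = 10)
J(I, H) = -I²/4 (J(I, H) = -I*I/4 = -I²/4)
-1*(-31226) + J(-222, h(1, r(-3))) = -1*(-31226) - ¼*(-222)² = 31226 - ¼*49284 = 31226 - 12321 = 18905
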